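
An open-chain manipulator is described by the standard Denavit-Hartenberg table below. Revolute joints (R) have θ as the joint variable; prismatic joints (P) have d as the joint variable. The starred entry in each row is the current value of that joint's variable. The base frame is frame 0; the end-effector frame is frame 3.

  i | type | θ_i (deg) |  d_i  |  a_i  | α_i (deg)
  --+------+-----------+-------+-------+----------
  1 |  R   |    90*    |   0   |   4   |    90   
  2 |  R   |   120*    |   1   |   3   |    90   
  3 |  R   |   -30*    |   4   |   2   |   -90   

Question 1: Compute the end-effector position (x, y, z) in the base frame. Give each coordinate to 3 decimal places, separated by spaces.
0.000 5.098 6.098

after link 1: o_1 = (0.0000, 4.0000, 0.0000)
after link 2: o_2 = (1.0000, 2.5000, 2.5981)
after link 3: o_3 = (0.0000, 5.0981, 6.0981)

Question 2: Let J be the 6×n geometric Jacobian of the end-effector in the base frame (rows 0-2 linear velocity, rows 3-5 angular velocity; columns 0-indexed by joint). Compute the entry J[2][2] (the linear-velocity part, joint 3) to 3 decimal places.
0.866

axis z_2 = (0.0000,0.8660,0.5000); lever o_n−o_2 = (-1.0000,2.5981,3.5000)
cross product → J_v[:, 2] = (1.7321,-0.5000,0.8660)
J_ω[:, 2] = z_2
entry J[2][2] = 0.8660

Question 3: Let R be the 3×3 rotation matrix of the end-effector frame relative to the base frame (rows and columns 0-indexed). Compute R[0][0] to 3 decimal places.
-0.500

End-effector x-axis (col 0 of R) = (-0.5000,-0.4330,0.7500)
R[0][0] = -0.5000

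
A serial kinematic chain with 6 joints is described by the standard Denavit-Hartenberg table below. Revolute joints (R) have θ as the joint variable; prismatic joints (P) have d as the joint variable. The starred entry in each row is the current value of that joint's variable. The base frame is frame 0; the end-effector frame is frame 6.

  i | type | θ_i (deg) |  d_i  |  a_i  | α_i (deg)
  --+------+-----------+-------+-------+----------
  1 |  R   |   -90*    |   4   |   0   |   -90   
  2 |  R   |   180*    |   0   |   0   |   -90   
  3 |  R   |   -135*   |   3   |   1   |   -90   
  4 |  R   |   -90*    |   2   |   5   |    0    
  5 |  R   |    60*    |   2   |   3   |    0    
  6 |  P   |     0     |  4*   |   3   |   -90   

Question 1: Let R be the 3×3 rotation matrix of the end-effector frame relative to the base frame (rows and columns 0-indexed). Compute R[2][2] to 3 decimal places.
-0.866

End-effector z-axis (col 2 of R) = (0.3536,-0.3536,-0.8660)
R[2][2] = -0.8660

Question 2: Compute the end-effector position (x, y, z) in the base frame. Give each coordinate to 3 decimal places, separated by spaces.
10.038 1.276 15.000

after link 1: o_1 = (0.0000, 0.0000, 4.0000)
after link 2: o_2 = (0.0000, 0.0000, 4.0000)
after link 3: o_3 = (0.7071, -0.7071, 7.0000)
after link 4: o_4 = (2.1213, 0.7071, 12.0000)
after link 5: o_5 = (5.3727, 0.2842, 13.5000)
after link 6: o_6 = (10.0382, 1.2755, 15.0000)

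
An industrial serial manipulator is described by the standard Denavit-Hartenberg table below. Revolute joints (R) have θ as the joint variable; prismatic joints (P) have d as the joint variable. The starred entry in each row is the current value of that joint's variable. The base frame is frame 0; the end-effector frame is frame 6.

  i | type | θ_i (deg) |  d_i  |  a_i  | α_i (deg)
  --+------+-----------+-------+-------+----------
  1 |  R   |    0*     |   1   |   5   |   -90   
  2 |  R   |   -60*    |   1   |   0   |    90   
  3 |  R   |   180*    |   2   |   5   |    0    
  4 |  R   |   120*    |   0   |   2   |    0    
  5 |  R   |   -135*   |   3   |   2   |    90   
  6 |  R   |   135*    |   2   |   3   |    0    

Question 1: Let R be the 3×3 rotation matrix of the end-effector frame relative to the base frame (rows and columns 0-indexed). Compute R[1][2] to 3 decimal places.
0.966

End-effector z-axis (col 2 of R) = (0.1294,0.9659,0.2241)
R[1][2] = 0.9659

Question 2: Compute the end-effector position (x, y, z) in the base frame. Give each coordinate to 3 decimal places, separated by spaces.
after link 1: o_1 = (5.0000, 0.0000, 1.0000)
after link 2: o_2 = (5.0000, 1.0000, 1.0000)
after link 3: o_3 = (0.7679, 1.0000, -2.3301)
after link 4: o_4 = (1.2679, -0.7321, -1.4641)
after link 5: o_5 = (-2.2961, -0.2144, -1.6371)
after link 6: o_6 = (-2.8498, 1.1684, 1.6463)

-2.850 1.168 1.646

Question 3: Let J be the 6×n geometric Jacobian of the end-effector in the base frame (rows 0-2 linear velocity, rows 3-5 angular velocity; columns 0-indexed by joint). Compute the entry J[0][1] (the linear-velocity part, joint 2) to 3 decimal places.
0.646

axis z_1 = (0.0000,1.0000,0.0000); lever o_n−o_1 = (-7.8498,1.1684,0.6463)
cross product → J_v[:, 1] = (0.6463,-0.0000,7.8498)
J_ω[:, 1] = z_1
entry J[0][1] = 0.6463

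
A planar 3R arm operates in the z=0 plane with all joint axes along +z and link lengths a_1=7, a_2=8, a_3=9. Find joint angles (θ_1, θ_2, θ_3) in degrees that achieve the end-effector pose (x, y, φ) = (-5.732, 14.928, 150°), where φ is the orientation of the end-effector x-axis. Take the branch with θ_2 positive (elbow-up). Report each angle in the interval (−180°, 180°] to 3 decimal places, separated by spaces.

29.998 90.002 30.000

wrist centre = target − a_3·(cos φ, sin φ) = (2.0622, 10.4280)
cos θ_2 = (112.9960−7²−8²)/(2·7·8) = -0.0000; θ_2 = 90.0021° (elbow-up)
β = atan2(10.4280,2.0622) = 78.8136°; ψ = atan2(8.0000,6.9997) = 48.8152°
θ_1 = β − ψ = 29.9984°
θ_3 = φ − θ_1 − θ_2 = 29.9996° (wrapped to (-180°,180°])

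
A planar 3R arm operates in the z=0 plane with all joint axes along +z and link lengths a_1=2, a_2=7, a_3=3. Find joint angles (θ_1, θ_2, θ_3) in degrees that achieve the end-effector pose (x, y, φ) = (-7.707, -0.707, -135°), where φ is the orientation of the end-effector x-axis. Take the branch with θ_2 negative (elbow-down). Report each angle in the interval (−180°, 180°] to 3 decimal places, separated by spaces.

-73.414 -135.003 73.416

wrist centre = target − a_3·(cos φ, sin φ) = (-5.5857, 1.4143)
cos θ_2 = (33.2001−2²−7²)/(2·2·7) = -0.7071; θ_2 = -135.0026° (elbow-down)
β = atan2(1.4143,-5.5857) = 165.7911°; ψ = atan2(-4.9495,-2.9500) = -120.7954°
θ_1 = β − ψ = 286.5865°
θ_3 = φ − θ_1 − θ_2 = 73.4161° (wrapped to (-180°,180°])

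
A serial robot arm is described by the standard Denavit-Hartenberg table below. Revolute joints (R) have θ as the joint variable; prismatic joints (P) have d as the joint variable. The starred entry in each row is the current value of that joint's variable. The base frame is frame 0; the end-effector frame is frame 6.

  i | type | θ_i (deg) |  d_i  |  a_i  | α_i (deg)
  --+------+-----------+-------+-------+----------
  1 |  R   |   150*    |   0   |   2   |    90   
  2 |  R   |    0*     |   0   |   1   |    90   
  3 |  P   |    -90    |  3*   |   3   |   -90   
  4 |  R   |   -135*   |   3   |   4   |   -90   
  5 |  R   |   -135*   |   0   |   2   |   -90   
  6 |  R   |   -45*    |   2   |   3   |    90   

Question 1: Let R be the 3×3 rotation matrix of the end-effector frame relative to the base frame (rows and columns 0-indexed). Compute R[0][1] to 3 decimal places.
-0.362

End-effector y-axis (col 1 of R) = (-0.3624,0.7866,-0.5000)
R[0][1] = -0.3624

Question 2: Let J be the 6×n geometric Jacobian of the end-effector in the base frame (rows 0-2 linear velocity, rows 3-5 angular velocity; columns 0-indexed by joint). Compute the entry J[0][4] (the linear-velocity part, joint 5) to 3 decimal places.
axis z_4 = (-0.3536,-0.6124,-0.7071); lever o_n−o_4 = (-5.0289,-0.0534,-0.4393)
cross product → J_v[:, 4] = (0.2313,3.4006,-3.0607)
J_ω[:, 4] = z_4
entry J[0][4] = 0.2313

0.231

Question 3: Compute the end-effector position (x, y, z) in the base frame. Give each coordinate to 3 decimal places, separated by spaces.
-10.311 2.798 -6.268

after link 1: o_1 = (-1.7321, 1.0000, 0.0000)
after link 2: o_2 = (-2.5981, 1.5000, 0.0000)
after link 3: o_3 = (-4.0981, -1.0981, -3.0000)
after link 4: o_4 = (-5.2819, 2.8514, -5.8284)
after link 5: o_5 = (-7.0067, 2.6925, -4.8284)
after link 6: o_6 = (-10.3108, 2.7980, -6.2678)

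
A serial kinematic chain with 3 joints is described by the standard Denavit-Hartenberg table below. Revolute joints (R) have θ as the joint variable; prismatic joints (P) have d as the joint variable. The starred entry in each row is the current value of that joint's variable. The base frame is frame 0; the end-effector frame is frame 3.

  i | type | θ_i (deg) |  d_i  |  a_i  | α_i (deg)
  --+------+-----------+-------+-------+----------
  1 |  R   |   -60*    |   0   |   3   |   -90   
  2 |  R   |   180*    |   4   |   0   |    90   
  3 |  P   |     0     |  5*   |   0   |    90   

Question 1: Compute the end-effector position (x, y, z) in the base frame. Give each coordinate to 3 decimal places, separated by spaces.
4.964 -0.598 -5.000

after link 1: o_1 = (1.5000, -2.5981, 0.0000)
after link 2: o_2 = (4.9641, -0.5981, 0.0000)
after link 3: o_3 = (4.9641, -0.5981, -5.0000)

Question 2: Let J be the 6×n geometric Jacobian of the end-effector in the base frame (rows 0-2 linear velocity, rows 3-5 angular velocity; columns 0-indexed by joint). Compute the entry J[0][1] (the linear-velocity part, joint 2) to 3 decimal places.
-2.500

axis z_1 = (0.8660,0.5000,0.0000); lever o_n−o_1 = (3.4641,2.0000,-5.0000)
cross product → J_v[:, 1] = (-2.5000,4.3301,-0.0000)
J_ω[:, 1] = z_1
entry J[0][1] = -2.5000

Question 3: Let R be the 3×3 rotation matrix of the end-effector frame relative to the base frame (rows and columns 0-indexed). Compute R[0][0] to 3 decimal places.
-0.500

End-effector x-axis (col 0 of R) = (-0.5000,0.8660,-0.0000)
R[0][0] = -0.5000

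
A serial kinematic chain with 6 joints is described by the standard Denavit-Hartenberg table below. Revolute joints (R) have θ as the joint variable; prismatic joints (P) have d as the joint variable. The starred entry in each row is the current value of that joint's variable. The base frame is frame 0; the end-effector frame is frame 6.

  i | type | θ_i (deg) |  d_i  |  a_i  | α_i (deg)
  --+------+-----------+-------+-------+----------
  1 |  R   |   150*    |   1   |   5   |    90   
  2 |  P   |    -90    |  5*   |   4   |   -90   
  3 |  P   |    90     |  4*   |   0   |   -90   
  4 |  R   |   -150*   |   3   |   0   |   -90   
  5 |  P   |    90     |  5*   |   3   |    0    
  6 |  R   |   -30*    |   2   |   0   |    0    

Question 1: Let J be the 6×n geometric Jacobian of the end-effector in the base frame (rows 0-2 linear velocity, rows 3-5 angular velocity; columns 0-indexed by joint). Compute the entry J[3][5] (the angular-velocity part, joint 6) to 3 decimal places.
-1.000

axis z_5 = (-1.0000,0.0000,0.0000); lever o_n−o_5 = (-2.0000,0.0000,0.0000)
cross product → J_v[:, 5] = (0.0000,-0.0000,0.0000)
J_ω[:, 5] = z_5
entry J[3][5] = -1.0000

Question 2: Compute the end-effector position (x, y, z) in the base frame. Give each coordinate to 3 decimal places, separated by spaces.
-12.294 8.830 -3.000

after link 1: o_1 = (-4.3301, 2.5000, 1.0000)
after link 2: o_2 = (-1.8301, 6.8301, -3.0000)
after link 3: o_3 = (-5.2942, 8.8301, -3.0000)
after link 4: o_4 = (-5.2942, 8.8301, 0.0000)
after link 5: o_5 = (-10.2942, 8.8301, -3.0000)
after link 6: o_6 = (-12.2942, 8.8301, -3.0000)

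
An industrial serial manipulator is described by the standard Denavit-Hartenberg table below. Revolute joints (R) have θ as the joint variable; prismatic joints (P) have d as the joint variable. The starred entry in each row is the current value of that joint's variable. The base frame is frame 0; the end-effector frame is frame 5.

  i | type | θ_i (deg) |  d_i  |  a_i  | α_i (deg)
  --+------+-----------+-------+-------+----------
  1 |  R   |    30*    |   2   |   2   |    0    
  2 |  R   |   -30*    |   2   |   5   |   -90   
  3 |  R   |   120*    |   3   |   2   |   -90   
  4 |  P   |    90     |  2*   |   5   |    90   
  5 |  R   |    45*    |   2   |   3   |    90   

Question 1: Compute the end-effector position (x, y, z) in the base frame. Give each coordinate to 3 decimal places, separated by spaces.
after link 1: o_1 = (1.7321, 1.0000, 2.0000)
after link 2: o_2 = (6.7321, 1.0000, 4.0000)
after link 3: o_3 = (5.7321, 4.0000, 2.2679)
after link 4: o_4 = (4.0000, -1.0000, 3.2679)
after link 5: o_5 = (1.1629, -3.1213, 2.5966)

1.163 -3.121 2.597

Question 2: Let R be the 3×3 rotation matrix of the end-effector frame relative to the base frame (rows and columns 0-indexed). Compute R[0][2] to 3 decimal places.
End-effector z-axis (col 2 of R) = (0.6124,-0.7071,-0.3536)
R[0][2] = 0.6124

0.612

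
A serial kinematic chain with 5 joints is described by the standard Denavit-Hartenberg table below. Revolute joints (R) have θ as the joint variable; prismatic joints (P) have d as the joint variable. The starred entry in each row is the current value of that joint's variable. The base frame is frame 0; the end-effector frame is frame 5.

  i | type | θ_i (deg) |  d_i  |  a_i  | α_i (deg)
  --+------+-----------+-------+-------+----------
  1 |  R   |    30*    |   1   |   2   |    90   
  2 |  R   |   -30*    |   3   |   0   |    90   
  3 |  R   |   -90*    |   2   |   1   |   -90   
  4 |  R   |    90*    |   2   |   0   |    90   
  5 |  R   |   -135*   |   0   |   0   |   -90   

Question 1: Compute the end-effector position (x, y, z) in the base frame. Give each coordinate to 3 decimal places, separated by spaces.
3.366 -0.366 -1.732

after link 1: o_1 = (1.7321, 1.0000, 1.0000)
after link 2: o_2 = (3.2321, -1.5981, 1.0000)
after link 3: o_3 = (1.8660, -1.2321, -0.7321)
after link 4: o_4 = (3.3660, -0.3660, -1.7321)
after link 5: o_5 = (3.3660, -0.3660, -1.7321)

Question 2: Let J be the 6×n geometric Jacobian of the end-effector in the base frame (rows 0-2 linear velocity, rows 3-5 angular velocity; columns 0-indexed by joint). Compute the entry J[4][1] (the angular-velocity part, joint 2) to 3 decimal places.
axis z_1 = (0.5000,-0.8660,0.0000); lever o_n−o_1 = (1.6340,-1.3660,-2.7321)
cross product → J_v[:, 1] = (2.3660,1.3660,0.7321)
J_ω[:, 1] = z_1
entry J[4][1] = -0.8660

-0.866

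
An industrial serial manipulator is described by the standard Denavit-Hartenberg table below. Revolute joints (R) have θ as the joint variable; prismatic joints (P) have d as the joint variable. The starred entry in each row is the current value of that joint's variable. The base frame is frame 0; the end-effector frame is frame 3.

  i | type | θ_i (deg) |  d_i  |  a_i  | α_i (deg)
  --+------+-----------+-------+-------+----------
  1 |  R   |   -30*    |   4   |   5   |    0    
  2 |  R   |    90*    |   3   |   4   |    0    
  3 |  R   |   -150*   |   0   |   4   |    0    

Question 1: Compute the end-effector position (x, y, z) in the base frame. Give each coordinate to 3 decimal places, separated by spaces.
6.330 -3.036 7.000

after link 1: o_1 = (4.3301, -2.5000, 4.0000)
after link 2: o_2 = (6.3301, 0.9641, 7.0000)
after link 3: o_3 = (6.3301, -3.0359, 7.0000)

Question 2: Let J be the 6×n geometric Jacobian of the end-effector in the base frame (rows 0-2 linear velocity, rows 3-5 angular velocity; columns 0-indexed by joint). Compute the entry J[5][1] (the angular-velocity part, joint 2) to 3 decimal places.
1.000

axis z_1 = (0.0000,0.0000,1.0000); lever o_n−o_1 = (2.0000,-0.5359,3.0000)
cross product → J_v[:, 1] = (0.5359,2.0000,-0.0000)
J_ω[:, 1] = z_1
entry J[5][1] = 1.0000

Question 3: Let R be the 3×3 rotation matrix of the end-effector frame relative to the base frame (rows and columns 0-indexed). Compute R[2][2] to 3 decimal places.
End-effector z-axis (col 2 of R) = (0.0000,0.0000,1.0000)
R[2][2] = 1.0000

1.000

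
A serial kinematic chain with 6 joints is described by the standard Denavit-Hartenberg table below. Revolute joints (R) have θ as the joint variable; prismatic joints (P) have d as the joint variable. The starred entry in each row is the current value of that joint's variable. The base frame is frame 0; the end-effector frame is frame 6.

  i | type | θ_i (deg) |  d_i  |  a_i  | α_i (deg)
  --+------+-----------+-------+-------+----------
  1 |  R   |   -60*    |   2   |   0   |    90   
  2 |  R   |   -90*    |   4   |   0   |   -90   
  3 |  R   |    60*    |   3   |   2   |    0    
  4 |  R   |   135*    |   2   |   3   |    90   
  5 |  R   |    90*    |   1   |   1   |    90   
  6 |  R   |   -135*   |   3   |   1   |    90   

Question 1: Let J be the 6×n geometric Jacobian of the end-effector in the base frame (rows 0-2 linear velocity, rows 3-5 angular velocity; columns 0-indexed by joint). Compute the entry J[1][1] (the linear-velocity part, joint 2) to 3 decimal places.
axis z_1 = (-0.8660,-0.5000,0.0000); lever o_n−o_1 = (-0.4175,-6.3528,4.8714)
cross product → J_v[:, 1] = (-2.4357,4.2187,5.2929)
J_ω[:, 1] = z_1
entry J[1][1] = 4.2187

4.219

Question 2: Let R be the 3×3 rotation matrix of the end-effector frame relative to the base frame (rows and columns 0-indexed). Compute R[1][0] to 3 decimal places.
0.271

End-effector x-axis (col 0 of R) = (-0.9451,0.2709,-0.1830)
R[1][0] = 0.2709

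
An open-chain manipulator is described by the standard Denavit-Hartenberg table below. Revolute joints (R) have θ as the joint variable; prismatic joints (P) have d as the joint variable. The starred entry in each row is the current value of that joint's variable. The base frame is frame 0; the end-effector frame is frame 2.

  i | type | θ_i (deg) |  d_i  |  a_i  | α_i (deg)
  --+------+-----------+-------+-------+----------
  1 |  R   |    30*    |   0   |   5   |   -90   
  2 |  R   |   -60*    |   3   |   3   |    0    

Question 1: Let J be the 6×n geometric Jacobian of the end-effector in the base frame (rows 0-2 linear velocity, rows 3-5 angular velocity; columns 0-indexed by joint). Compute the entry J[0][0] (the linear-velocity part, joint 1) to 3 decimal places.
-5.848

axis z_0 = ẑ; lever o_n−o_0 = (4.1292,5.8481,2.5981)
cross product → J_v[:, 0] = (-5.8481,4.1292,0.0000)
J_ω[:, 0] = z_0
entry J[0][0] = -5.8481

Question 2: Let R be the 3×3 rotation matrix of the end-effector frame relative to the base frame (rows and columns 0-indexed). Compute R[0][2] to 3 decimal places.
End-effector z-axis (col 2 of R) = (-0.5000,0.8660,0.0000)
R[0][2] = -0.5000

-0.500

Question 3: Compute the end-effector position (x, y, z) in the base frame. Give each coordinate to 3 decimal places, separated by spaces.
after link 1: o_1 = (4.3301, 2.5000, 0.0000)
after link 2: o_2 = (4.1292, 5.8481, 2.5981)

4.129 5.848 2.598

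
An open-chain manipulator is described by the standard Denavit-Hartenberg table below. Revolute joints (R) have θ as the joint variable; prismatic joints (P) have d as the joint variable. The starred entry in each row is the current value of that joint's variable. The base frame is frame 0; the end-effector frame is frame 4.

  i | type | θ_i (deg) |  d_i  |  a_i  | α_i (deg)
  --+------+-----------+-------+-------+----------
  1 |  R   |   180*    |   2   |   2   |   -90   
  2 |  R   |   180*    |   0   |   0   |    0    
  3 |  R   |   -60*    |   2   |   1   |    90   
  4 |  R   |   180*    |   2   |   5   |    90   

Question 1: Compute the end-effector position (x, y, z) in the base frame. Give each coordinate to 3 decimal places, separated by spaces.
after link 1: o_1 = (-2.0000, 0.0000, 2.0000)
after link 2: o_2 = (-2.0000, 0.0000, 2.0000)
after link 3: o_3 = (-1.5000, -2.0000, 1.1340)
after link 4: o_4 = (-5.7321, -2.0000, 4.4641)

-5.732 -2.000 4.464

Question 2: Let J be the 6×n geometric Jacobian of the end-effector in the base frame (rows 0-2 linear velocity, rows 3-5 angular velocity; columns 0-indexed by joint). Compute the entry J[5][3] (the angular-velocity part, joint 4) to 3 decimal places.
axis z_3 = (-0.8660,0.0000,-0.5000); lever o_n−o_3 = (-4.2321,0.0000,3.3301)
cross product → J_v[:, 3] = (0.0000,5.0000,0.0000)
J_ω[:, 3] = z_3
entry J[5][3] = -0.5000

-0.500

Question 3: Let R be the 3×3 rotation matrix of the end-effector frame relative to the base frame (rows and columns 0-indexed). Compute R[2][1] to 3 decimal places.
-0.500

End-effector y-axis (col 1 of R) = (-0.8660,0.0000,-0.5000)
R[2][1] = -0.5000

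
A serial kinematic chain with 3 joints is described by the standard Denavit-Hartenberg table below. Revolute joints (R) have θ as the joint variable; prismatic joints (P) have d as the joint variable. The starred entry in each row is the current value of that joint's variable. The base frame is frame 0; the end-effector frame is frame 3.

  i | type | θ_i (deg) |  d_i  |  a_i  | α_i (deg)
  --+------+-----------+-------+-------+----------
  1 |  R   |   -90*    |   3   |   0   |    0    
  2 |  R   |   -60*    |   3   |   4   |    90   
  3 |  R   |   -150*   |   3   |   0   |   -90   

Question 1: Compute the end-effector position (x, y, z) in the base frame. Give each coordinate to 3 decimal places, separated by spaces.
-4.964 0.598 6.000

after link 1: o_1 = (0.0000, 0.0000, 3.0000)
after link 2: o_2 = (-3.4641, -2.0000, 6.0000)
after link 3: o_3 = (-4.9641, 0.5981, 6.0000)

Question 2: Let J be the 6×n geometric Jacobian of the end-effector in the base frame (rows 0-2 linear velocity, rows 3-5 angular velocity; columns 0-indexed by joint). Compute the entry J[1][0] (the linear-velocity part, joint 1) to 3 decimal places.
-4.964

axis z_0 = ẑ; lever o_n−o_0 = (-4.9641,0.5981,6.0000)
cross product → J_v[:, 0] = (-0.5981,-4.9641,0.0000)
J_ω[:, 0] = z_0
entry J[1][0] = -4.9641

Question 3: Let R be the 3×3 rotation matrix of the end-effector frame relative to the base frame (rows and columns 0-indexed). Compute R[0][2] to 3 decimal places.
End-effector z-axis (col 2 of R) = (-0.4330,-0.2500,-0.8660)
R[0][2] = -0.4330

-0.433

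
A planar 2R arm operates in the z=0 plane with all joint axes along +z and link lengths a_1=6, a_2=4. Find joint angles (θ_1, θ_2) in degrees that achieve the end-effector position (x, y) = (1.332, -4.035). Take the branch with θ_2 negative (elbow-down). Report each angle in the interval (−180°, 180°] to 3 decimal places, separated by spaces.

-30.005 -135.006

cos θ_2 = (18.0554−6²−4²)/(2·6·4) = -0.7072; θ_2 = -135.0058° (elbow-down)
β = atan2(-4.0350,1.3320) = -71.7313°; ψ = atan2(-2.8281,3.1713) = -41.7265°
θ_1 = β − ψ = -30.0049°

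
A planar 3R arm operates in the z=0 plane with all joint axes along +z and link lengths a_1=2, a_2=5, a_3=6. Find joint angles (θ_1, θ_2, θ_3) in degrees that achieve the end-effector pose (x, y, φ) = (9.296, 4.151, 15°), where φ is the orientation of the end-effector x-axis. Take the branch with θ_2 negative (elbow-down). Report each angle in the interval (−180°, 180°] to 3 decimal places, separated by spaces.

133.159 -119.990 1.830

wrist centre = target − a_3·(cos φ, sin φ) = (3.5004, 2.5981)
cos θ_2 = (19.0032−2²−5²)/(2·2·5) = -0.4998; θ_2 = -119.9895° (elbow-down)
β = atan2(2.5981,3.5004) = 36.5834°; ψ = atan2(-4.3306,-0.4992) = -96.5758°
θ_1 = β − ψ = 133.1591°
θ_3 = φ − θ_1 − θ_2 = 1.8304° (wrapped to (-180°,180°])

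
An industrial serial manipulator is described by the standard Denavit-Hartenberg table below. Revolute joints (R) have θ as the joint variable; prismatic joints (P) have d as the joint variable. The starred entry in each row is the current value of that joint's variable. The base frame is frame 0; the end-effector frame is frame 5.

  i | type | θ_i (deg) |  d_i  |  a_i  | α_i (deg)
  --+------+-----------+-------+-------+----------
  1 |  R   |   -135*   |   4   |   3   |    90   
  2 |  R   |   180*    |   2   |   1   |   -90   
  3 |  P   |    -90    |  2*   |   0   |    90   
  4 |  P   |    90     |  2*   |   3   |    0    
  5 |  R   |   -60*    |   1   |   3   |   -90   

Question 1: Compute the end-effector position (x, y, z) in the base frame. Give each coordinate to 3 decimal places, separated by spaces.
after link 1: o_1 = (-2.1213, -2.1213, 4.0000)
after link 2: o_2 = (-2.8284, -0.0000, 4.0000)
after link 3: o_3 = (-2.8284, 0.0000, 2.0000)
after link 4: o_4 = (-4.2426, -1.4142, -1.0000)
after link 5: o_5 = (-6.7869, -0.2842, -2.5000)

-6.787 -0.284 -2.500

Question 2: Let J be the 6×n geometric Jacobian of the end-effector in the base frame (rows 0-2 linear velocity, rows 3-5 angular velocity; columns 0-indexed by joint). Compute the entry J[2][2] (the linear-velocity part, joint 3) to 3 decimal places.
-1.000

prismatic axis z_2 = (-0.0000,0.0000,-1.0000)
J_v[:, 2] = z_2; J_ω[:, 2] = (0,0,0)
entry J[2][2] = -1.0000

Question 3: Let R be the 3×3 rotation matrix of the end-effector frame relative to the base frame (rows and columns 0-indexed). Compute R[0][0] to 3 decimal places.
End-effector x-axis (col 0 of R) = (-0.6124,0.6124,-0.5000)
R[0][0] = -0.6124

-0.612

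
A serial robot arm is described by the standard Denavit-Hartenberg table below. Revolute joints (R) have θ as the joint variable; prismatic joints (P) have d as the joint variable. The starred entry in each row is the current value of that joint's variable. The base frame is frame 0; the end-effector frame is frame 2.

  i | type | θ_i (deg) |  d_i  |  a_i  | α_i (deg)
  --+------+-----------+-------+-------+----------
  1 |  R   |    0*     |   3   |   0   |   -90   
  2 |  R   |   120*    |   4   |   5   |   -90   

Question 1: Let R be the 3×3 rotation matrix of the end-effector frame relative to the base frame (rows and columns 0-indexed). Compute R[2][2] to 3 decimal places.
End-effector z-axis (col 2 of R) = (-0.8660,0.0000,0.5000)
R[2][2] = 0.5000

0.500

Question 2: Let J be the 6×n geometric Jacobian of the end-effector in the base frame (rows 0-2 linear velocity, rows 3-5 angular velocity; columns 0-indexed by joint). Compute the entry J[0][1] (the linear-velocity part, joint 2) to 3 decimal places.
axis z_1 = (0.0000,1.0000,0.0000); lever o_n−o_1 = (-2.5000,4.0000,-4.3301)
cross product → J_v[:, 1] = (-4.3301,-0.0000,2.5000)
J_ω[:, 1] = z_1
entry J[0][1] = -4.3301

-4.330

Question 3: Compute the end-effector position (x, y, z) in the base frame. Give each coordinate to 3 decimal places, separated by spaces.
-2.500 4.000 -1.330

after link 1: o_1 = (0.0000, 0.0000, 3.0000)
after link 2: o_2 = (-2.5000, 4.0000, -1.3301)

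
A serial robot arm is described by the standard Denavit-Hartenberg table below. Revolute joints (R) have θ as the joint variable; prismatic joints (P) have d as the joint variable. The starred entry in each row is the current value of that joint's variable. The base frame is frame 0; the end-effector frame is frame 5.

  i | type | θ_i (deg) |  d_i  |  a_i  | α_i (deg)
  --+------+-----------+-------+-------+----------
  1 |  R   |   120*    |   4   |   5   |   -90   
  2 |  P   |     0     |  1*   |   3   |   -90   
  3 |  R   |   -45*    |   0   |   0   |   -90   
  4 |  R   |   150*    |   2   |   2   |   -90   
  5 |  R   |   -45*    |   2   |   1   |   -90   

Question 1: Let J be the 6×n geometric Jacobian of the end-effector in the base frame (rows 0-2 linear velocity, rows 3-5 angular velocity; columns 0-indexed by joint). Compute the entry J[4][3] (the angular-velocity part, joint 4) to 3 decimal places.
axis z_3 = (0.2588,0.9659,-0.0000); lever o_n−o_3 = (3.9311,1.7493,-0.3785)
cross product → J_v[:, 3] = (-0.3656,0.0980,-3.3444)
J_ω[:, 3] = z_3
entry J[4][3] = 0.9659

0.966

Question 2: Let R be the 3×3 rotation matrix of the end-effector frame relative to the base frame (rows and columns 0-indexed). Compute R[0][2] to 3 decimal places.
End-effector z-axis (col 2 of R) = (0.4085,-0.8415,0.3536)
R[0][2] = 0.4085

0.408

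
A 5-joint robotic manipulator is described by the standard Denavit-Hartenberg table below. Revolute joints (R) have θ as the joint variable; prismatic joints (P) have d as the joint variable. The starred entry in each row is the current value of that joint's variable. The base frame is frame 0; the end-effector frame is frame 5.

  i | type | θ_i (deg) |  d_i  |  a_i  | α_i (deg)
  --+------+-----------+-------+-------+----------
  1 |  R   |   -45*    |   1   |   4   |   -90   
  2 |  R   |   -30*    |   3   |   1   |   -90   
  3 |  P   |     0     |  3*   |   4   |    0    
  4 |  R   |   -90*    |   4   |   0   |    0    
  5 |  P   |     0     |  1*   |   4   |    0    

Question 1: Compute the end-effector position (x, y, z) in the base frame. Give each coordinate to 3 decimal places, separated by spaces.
13.668 -3.769 -3.428

after link 1: o_1 = (2.8284, -2.8284, 1.0000)
after link 2: o_2 = (5.5621, -1.3195, 1.5000)
after link 3: o_3 = (9.0723, -4.8296, 0.9019)
after link 4: o_4 = (10.4865, -6.2438, -2.5622)
after link 5: o_5 = (13.6685, -3.7690, -3.4282)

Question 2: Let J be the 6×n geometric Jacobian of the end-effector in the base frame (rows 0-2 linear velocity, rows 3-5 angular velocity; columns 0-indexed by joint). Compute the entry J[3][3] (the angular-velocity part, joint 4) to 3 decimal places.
axis z_3 = (0.3536,-0.3536,-0.8660); lever o_n−o_3 = (4.5962,1.0607,-4.3301)
cross product → J_v[:, 3] = (2.4495,-2.4495,2.0000)
J_ω[:, 3] = z_3
entry J[3][3] = 0.3536

0.354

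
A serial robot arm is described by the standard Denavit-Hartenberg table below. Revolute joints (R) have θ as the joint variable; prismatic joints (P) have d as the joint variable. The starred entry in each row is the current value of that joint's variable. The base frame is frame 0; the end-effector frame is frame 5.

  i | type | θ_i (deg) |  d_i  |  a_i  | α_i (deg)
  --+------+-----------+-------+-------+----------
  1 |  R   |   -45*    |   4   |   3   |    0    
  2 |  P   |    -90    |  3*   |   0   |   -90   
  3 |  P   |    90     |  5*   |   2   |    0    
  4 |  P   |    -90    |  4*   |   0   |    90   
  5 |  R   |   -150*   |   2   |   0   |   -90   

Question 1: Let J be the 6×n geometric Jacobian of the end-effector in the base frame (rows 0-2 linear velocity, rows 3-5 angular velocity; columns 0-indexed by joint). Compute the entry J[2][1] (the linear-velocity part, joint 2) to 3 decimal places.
1.000

prismatic axis z_1 = (0.0000,0.0000,1.0000)
J_v[:, 1] = z_1; J_ω[:, 1] = (0,0,0)
entry J[2][1] = 1.0000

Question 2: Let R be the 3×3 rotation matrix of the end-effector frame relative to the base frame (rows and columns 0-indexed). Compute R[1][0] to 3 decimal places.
End-effector x-axis (col 0 of R) = (0.2588,0.9659,0.0000)
R[1][0] = 0.9659

0.966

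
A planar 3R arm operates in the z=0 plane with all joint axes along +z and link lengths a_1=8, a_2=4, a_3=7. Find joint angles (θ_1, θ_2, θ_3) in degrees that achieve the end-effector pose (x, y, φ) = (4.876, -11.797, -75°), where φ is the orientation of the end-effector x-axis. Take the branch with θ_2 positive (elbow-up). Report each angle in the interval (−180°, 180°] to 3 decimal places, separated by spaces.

-87.354 134.999 -122.645

wrist centre = target − a_3·(cos φ, sin φ) = (3.0643, -5.0355)
cos θ_2 = (34.7462−8²−4²)/(2·8·4) = -0.7071; θ_2 = 134.9987° (elbow-up)
β = atan2(-5.0355,3.0643) = -58.6782°; ψ = atan2(2.8285,5.1716) = 28.6753°
θ_1 = β − ψ = -87.3535°
θ_3 = φ − θ_1 − θ_2 = -122.6452° (wrapped to (-180°,180°])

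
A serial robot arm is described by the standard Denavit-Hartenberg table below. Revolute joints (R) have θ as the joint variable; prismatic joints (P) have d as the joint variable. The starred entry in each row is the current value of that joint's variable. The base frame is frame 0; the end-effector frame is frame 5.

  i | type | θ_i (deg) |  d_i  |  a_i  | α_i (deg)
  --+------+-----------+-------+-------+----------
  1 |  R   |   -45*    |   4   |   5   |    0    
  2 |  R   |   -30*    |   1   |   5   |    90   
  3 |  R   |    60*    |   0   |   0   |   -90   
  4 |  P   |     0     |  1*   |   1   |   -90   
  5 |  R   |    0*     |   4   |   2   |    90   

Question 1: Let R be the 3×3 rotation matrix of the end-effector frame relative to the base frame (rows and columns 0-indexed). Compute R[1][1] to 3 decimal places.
End-effector y-axis (col 1 of R) = (0.9659,0.2588,-0.0000)
R[1][1] = 0.2588

0.259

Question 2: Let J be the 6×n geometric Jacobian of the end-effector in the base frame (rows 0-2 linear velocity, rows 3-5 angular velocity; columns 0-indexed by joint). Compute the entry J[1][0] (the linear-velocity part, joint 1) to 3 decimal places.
axis z_0 = ẑ; lever o_n−o_0 = (8.8574,-7.9423,8.0981)
cross product → J_v[:, 0] = (7.9423,8.8574,-0.0000)
J_ω[:, 0] = z_0
entry J[1][0] = 8.8574

8.857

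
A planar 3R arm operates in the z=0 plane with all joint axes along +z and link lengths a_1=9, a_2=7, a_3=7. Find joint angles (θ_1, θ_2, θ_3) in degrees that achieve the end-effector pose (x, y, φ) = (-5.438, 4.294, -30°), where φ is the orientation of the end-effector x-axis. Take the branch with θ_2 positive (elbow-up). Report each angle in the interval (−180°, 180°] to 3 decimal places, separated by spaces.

wrist centre = target − a_3·(cos φ, sin φ) = (-11.5002, 7.7940)
cos θ_2 = (193.0005−9²−7²)/(2·9·7) = 0.5000; θ_2 = 59.9997° (elbow-up)
β = atan2(7.7940,-11.5002) = 145.8734°; ψ = atan2(6.0622,12.5000) = 25.8721°
θ_1 = β − ψ = 120.0013°
θ_3 = φ − θ_1 − θ_2 = 149.9990° (wrapped to (-180°,180°])

120.001 60.000 149.999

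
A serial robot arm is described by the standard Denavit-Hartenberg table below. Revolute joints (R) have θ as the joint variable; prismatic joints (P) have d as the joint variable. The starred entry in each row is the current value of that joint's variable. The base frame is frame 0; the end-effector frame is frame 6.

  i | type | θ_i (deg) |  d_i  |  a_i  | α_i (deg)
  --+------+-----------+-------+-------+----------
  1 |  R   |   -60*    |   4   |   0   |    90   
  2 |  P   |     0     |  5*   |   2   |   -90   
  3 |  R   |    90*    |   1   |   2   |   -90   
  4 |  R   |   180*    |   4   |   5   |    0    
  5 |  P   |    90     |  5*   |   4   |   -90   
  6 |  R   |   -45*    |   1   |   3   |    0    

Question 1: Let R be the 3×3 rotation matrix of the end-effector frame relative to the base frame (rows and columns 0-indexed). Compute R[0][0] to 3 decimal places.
-0.354

End-effector x-axis (col 0 of R) = (-0.3536,0.6124,0.7071)
R[0][0] = -0.3536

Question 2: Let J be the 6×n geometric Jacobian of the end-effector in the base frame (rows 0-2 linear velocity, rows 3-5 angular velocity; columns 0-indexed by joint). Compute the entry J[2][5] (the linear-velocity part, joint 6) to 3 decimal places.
axis z_5 = (0.8660,0.5000,0.0000); lever o_n−o_5 = (-0.1946,2.3371,2.1213)
cross product → J_v[:, 5] = (1.0607,-1.8371,2.1213)
J_ω[:, 5] = z_5
entry J[2][5] = 2.1213

2.121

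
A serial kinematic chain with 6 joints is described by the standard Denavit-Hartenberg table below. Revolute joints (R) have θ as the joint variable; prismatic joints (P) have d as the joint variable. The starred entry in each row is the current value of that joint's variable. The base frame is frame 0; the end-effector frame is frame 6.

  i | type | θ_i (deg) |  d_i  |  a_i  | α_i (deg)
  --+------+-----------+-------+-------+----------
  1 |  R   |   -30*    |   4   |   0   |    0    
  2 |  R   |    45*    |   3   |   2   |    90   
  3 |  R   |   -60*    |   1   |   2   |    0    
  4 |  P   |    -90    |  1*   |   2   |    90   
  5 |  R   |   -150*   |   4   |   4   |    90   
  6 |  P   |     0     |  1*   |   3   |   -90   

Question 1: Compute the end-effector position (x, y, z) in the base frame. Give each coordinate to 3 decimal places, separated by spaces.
after link 1: o_1 = (0.0000, 0.0000, 4.0000)
after link 2: o_2 = (1.9319, 0.5176, 7.0000)
after link 3: o_3 = (3.1566, -0.1895, 5.2679)
after link 4: o_4 = (1.7424, -1.6037, 4.2679)
after link 5: o_5 = (2.1907, 0.5870, 9.4641)
after link 6: o_6 = (4.6182, 1.8938, 11.0131)

4.618 1.894 11.013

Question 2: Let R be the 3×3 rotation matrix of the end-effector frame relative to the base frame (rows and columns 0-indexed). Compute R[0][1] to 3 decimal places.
-0.642

End-effector y-axis (col 1 of R) = (-0.6424,0.7244,-0.2500)
R[0][1] = -0.6424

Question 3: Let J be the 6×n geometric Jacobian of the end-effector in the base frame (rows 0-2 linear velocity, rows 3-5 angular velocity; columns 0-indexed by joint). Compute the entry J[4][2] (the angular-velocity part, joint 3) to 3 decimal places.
-0.966

axis z_2 = (0.2588,-0.9659,0.0000); lever o_n−o_2 = (2.6863,1.3761,4.0131)
cross product → J_v[:, 2] = (-3.8764,-1.0387,2.9510)
J_ω[:, 2] = z_2
entry J[4][2] = -0.9659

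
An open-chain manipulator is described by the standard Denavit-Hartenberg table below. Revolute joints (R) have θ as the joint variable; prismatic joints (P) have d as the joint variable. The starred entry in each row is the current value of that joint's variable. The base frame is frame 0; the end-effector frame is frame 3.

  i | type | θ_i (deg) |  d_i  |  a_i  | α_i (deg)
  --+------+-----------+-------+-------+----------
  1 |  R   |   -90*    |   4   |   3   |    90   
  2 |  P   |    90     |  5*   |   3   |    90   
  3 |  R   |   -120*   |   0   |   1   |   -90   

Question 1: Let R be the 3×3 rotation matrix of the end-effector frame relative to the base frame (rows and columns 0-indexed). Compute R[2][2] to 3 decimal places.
0.866

End-effector z-axis (col 2 of R) = (0.5000,-0.0000,0.8660)
R[2][2] = 0.8660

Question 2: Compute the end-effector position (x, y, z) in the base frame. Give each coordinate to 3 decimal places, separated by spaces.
-4.134 -3.000 6.500

after link 1: o_1 = (0.0000, -3.0000, 4.0000)
after link 2: o_2 = (-5.0000, -3.0000, 7.0000)
after link 3: o_3 = (-4.1340, -3.0000, 6.5000)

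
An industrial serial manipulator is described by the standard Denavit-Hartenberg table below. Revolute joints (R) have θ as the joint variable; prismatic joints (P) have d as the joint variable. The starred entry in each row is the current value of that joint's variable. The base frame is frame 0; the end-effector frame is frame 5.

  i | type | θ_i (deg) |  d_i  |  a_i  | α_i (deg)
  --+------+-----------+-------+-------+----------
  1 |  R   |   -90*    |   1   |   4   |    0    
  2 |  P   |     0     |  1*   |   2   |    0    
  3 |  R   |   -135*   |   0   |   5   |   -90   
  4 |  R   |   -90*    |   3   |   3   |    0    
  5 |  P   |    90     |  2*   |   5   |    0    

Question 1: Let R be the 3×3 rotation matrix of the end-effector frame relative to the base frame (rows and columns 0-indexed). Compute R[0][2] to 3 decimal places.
End-effector z-axis (col 2 of R) = (-0.7071,-0.7071,0.0000)
R[0][2] = -0.7071

-0.707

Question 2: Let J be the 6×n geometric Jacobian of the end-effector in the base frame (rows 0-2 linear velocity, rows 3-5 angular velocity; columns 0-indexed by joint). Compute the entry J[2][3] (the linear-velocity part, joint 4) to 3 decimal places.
axis z_3 = (-0.7071,-0.7071,0.0000); lever o_n−o_3 = (-7.0711,0.0000,3.0000)
cross product → J_v[:, 3] = (-2.1213,2.1213,-5.0000)
J_ω[:, 3] = z_3
entry J[2][3] = -5.0000

-5.000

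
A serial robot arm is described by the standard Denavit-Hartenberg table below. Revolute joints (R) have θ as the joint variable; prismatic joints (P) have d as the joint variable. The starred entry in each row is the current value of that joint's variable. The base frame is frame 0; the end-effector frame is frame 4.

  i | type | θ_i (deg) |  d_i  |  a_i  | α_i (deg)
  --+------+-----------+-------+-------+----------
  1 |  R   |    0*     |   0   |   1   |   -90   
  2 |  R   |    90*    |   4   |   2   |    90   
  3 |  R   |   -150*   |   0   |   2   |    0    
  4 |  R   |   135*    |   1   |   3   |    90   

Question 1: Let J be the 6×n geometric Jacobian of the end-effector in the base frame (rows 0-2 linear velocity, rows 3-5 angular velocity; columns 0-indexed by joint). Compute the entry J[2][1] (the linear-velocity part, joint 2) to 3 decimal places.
axis z_1 = (0.0000,1.0000,0.0000); lever o_n−o_1 = (1.0000,2.2235,-3.1657)
cross product → J_v[:, 1] = (-3.1657,0.0000,-1.0000)
J_ω[:, 1] = z_1
entry J[2][1] = -1.0000

-1.000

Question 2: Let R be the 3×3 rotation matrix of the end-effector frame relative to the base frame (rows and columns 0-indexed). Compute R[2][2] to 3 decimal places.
End-effector z-axis (col 2 of R) = (0.0000,-0.9659,0.2588)
R[2][2] = 0.2588

0.259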